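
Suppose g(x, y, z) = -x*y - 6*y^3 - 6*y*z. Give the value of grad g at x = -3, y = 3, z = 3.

∂g/∂x = -y
∂g/∂y = -x - 18*y^2 - 6*z
∂g/∂z = -6*y
∇g = (-y, -x - 18*y^2 - 6*z, -6*y)
At (-3, 3, 3): (-3, -177, -18).

(-3, -177, -18)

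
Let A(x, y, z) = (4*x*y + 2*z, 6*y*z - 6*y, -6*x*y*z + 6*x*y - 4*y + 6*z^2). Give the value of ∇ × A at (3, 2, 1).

(∇×A)₁ = ∂A₃/∂y − ∂A₂/∂z = -6*x*z + 6*x - 6*y - 4
(∇×A)₂ = ∂A₁/∂z − ∂A₃/∂x = 6*y*z - 6*y + 2
(∇×A)₃ = ∂A₂/∂x − ∂A₁/∂y = -4*x
∇×A = (-6*x*z + 6*x - 6*y - 4, 6*y*z - 6*y + 2, -4*x)
At (3, 2, 1): (-16, 2, -12).

(-16, 2, -12)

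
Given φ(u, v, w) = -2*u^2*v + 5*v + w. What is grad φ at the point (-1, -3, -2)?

∂φ/∂u = -4*u*v
∂φ/∂v = -2*u^2 + 5
∂φ/∂w = 1
∇φ = (-4*u*v, -2*u^2 + 5, 1)
At (-1, -3, -2): (-12, 3, 1).

(-12, 3, 1)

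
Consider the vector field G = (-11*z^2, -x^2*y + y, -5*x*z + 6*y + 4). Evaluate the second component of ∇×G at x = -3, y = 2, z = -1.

17

(∇×G)_2 = ∂G₁/∂z − ∂G₃/∂x
= -22*z − (-5*z)
= -17*z
At (-3, 2, -1): 17.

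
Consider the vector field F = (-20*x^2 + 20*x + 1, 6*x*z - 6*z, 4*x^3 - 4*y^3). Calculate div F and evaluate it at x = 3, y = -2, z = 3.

-100

∂F₁/∂x = -40*x + 20
∂F₂/∂y = 0
∂F₃/∂z = 0
∇·F = -40*x + 20
At (3, -2, 3): -100.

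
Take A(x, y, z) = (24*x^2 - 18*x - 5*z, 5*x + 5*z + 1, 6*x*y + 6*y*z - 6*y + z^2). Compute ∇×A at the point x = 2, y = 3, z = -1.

(-5, -23, 5)

(∇×A)₁ = ∂A₃/∂y − ∂A₂/∂z = 6*x + 6*z - 11
(∇×A)₂ = ∂A₁/∂z − ∂A₃/∂x = -6*y - 5
(∇×A)₃ = ∂A₂/∂x − ∂A₁/∂y = 5
∇×A = (6*x + 6*z - 11, -6*y - 5, 5)
At (2, 3, -1): (-5, -23, 5).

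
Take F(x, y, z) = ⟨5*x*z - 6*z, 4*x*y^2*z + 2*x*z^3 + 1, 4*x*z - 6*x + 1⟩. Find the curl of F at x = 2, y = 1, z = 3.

(-116, -2, 66)

(∇×F)₁ = ∂F₃/∂y − ∂F₂/∂z = -4*x*y^2 - 6*x*z^2
(∇×F)₂ = ∂F₁/∂z − ∂F₃/∂x = 5*x - 4*z
(∇×F)₃ = ∂F₂/∂x − ∂F₁/∂y = 4*y^2*z + 2*z^3
∇×F = (-4*x*y^2 - 6*x*z^2, 5*x - 4*z, 4*y^2*z + 2*z^3)
At (2, 1, 3): (-116, -2, 66).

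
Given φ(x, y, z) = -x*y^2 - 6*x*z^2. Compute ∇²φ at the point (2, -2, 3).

∂²φ/∂x² = 0
∂²φ/∂y² = -2*x
∂²φ/∂z² = -12*x
∇²φ = -14*x
At (2, -2, 3): -28.

-28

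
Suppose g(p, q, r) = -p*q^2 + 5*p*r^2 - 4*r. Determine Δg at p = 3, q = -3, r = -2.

∂²g/∂p² = 0
∂²g/∂q² = -2*p
∂²g/∂r² = 10*p
∇²g = 8*p
At (3, -3, -2): 24.

24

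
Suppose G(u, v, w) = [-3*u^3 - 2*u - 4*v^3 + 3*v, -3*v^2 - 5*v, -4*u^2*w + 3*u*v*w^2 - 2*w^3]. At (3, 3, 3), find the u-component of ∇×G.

(∇×G)_1 = ∂G₃/∂v − ∂G₂/∂w
= 3*u*w^2 − (0)
= 3*u*w^2
At (3, 3, 3): 81.

81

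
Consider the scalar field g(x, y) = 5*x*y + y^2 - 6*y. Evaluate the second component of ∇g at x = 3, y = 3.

15

(∇g)_2 = ∂g/∂y = 5*x + 2*y - 6
At (3, 3): 15.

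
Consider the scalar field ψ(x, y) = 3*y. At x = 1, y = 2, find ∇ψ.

(0, 3)

∂ψ/∂x = 0
∂ψ/∂y = 3
∇ψ = (0, 3)
At (1, 2): (0, 3).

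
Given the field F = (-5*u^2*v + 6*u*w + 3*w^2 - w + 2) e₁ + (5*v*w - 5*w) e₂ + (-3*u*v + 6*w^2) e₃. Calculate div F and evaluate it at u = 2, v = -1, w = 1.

∂F₁/∂u = -10*u*v + 6*w
∂F₂/∂v = 5*w
∂F₃/∂w = 12*w
∇·F = -10*u*v + 23*w
At (2, -1, 1): 43.

43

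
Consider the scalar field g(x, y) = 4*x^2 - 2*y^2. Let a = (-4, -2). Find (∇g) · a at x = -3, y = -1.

∂g/∂x = 8*x
∂g/∂y = -4*y
∇g at (-3, -1) = (-24, 4)
∇g · a = (-24)(-4) + (4)(-2) = 88

88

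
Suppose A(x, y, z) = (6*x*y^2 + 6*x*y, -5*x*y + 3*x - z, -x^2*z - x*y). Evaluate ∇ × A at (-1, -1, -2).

(∇×A)₁ = ∂A₃/∂y − ∂A₂/∂z = -x + 1
(∇×A)₂ = ∂A₁/∂z − ∂A₃/∂x = 2*x*z + y
(∇×A)₃ = ∂A₂/∂x − ∂A₁/∂y = -12*x*y - 6*x - 5*y + 3
∇×A = (-x + 1, 2*x*z + y, -12*x*y - 6*x - 5*y + 3)
At (-1, -1, -2): (2, 3, 2).

(2, 3, 2)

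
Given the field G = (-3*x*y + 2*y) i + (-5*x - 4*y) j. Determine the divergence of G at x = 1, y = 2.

-10

∂G₁/∂x = -3*y
∂G₂/∂y = -4
∇·G = -3*y - 4
At (1, 2): -10.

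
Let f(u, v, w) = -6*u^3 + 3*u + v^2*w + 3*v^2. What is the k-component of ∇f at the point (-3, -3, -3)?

(∇f)_3 = ∂f/∂w = v^2
At (-3, -3, -3): 9.

9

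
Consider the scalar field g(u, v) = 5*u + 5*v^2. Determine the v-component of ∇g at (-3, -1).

(∇g)_2 = ∂g/∂v = 10*v
At (-3, -1): -10.

-10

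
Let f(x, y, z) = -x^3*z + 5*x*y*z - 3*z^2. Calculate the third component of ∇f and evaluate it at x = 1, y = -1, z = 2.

(∇f)_3 = ∂f/∂z = -x^3 + 5*x*y - 6*z
At (1, -1, 2): -18.

-18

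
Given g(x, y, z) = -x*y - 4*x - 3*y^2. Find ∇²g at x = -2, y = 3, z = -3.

∂²g/∂x² = 0
∂²g/∂y² = -6
∂²g/∂z² = 0
∇²g = -6
At (-2, 3, -3): -6.

-6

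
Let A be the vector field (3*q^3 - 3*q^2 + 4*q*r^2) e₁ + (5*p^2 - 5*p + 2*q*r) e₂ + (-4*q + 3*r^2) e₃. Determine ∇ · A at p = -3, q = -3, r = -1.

∂A₁/∂p = 0
∂A₂/∂q = 2*r
∂A₃/∂r = 6*r
∇·A = 8*r
At (-3, -3, -1): -8.

-8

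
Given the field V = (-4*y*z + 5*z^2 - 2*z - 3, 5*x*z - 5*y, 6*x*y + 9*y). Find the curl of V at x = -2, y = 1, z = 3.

(∇×V)₁ = ∂V₃/∂y − ∂V₂/∂z = x + 9
(∇×V)₂ = ∂V₁/∂z − ∂V₃/∂x = -10*y + 10*z - 2
(∇×V)₃ = ∂V₂/∂x − ∂V₁/∂y = 9*z
∇×V = (x + 9, -10*y + 10*z - 2, 9*z)
At (-2, 1, 3): (7, 18, 27).

(7, 18, 27)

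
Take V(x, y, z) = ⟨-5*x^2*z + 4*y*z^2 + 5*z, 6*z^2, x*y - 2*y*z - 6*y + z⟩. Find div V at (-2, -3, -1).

∂V₁/∂x = -10*x*z
∂V₂/∂y = 0
∂V₃/∂z = -2*y + 1
∇·V = -10*x*z - 2*y + 1
At (-2, -3, -1): -13.

-13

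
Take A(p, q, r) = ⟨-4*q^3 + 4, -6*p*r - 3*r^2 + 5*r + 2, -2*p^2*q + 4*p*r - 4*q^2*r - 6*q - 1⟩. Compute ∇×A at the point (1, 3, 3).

(-61, 0, 90)

(∇×A)₁ = ∂A₃/∂q − ∂A₂/∂r = -2*p^2 + 6*p - 8*q*r + 6*r - 11
(∇×A)₂ = ∂A₁/∂r − ∂A₃/∂p = 4*p*q - 4*r
(∇×A)₃ = ∂A₂/∂p − ∂A₁/∂q = 12*q^2 - 6*r
∇×A = (-2*p^2 + 6*p - 8*q*r + 6*r - 11, 4*p*q - 4*r, 12*q^2 - 6*r)
At (1, 3, 3): (-61, 0, 90).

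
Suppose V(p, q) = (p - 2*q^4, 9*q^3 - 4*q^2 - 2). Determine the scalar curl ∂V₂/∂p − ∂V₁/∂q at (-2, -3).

∂V₂/∂p = 0
∂V₁/∂q = -8*q^3
Scalar curl = 8*q^3
At (-2, -3): -216.

-216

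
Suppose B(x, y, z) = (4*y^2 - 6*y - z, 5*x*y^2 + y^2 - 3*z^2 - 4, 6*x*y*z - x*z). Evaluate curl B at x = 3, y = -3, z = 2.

(∇×B)₁ = ∂B₃/∂y − ∂B₂/∂z = 6*x*z + 6*z
(∇×B)₂ = ∂B₁/∂z − ∂B₃/∂x = -6*y*z + z - 1
(∇×B)₃ = ∂B₂/∂x − ∂B₁/∂y = 5*y^2 - 8*y + 6
∇×B = (6*x*z + 6*z, -6*y*z + z - 1, 5*y^2 - 8*y + 6)
At (3, -3, 2): (48, 37, 75).

(48, 37, 75)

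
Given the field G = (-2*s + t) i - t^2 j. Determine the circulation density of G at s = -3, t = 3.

-1

∂G₂/∂s = 0
∂G₁/∂t = 1
Scalar curl = -1
At (-3, 3): -1.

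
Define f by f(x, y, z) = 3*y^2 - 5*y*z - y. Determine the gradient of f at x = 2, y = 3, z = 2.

∂f/∂x = 0
∂f/∂y = 6*y - 5*z - 1
∂f/∂z = -5*y
∇f = (0, 6*y - 5*z - 1, -5*y)
At (2, 3, 2): (0, 7, -15).

(0, 7, -15)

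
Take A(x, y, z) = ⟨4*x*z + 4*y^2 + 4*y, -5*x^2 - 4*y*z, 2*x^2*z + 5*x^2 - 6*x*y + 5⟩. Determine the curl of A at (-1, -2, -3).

(-2, -18, 22)

(∇×A)₁ = ∂A₃/∂y − ∂A₂/∂z = -6*x + 4*y
(∇×A)₂ = ∂A₁/∂z − ∂A₃/∂x = -4*x*z - 6*x + 6*y
(∇×A)₃ = ∂A₂/∂x − ∂A₁/∂y = -10*x - 8*y - 4
∇×A = (-6*x + 4*y, -4*x*z - 6*x + 6*y, -10*x - 8*y - 4)
At (-1, -2, -3): (-2, -18, 22).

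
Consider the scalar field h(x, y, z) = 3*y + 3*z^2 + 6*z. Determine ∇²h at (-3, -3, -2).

6

∂²h/∂x² = 0
∂²h/∂y² = 0
∂²h/∂z² = 6
∇²h = 6
At (-3, -3, -2): 6.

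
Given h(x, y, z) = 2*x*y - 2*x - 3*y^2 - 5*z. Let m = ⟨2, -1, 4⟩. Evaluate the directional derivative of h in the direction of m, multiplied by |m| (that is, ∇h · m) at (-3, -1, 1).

∂h/∂x = 2*y - 2
∂h/∂y = 2*x - 6*y
∂h/∂z = -5
∇h at (-3, -1, 1) = (-4, 0, -5)
∇h · m = (-4)(2) + (0)(-1) + (-5)(4) = -28

-28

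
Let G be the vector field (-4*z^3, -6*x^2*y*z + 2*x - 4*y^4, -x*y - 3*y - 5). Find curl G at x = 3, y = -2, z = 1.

(∇×G)₁ = ∂G₃/∂y − ∂G₂/∂z = 6*x^2*y - x - 3
(∇×G)₂ = ∂G₁/∂z − ∂G₃/∂x = y - 12*z^2
(∇×G)₃ = ∂G₂/∂x − ∂G₁/∂y = -12*x*y*z + 2
∇×G = (6*x^2*y - x - 3, y - 12*z^2, -12*x*y*z + 2)
At (3, -2, 1): (-114, -14, 74).

(-114, -14, 74)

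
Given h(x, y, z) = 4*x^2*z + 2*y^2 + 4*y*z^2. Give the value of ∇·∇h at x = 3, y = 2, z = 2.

36

∂²h/∂x² = 8*z
∂²h/∂y² = 4
∂²h/∂z² = 8*y
∇²h = 8*y + 8*z + 4
At (3, 2, 2): 36.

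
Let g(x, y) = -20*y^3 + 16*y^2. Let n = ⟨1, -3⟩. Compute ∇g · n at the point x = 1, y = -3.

1908

∂g/∂x = 0
∂g/∂y = -60*y^2 + 32*y
∇g at (1, -3) = (0, -636)
∇g · n = (0)(1) + (-636)(-3) = 1908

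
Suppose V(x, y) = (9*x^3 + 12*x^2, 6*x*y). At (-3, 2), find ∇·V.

∂V₁/∂x = 27*x^2 + 24*x
∂V₂/∂y = 6*x
∇·V = 27*x^2 + 30*x
At (-3, 2): 153.

153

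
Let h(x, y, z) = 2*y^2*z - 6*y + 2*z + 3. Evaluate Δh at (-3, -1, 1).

4

∂²h/∂x² = 0
∂²h/∂y² = 4*z
∂²h/∂z² = 0
∇²h = 4*z
At (-3, -1, 1): 4.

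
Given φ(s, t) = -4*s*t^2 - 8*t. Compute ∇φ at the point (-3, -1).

∂φ/∂s = -4*t^2
∂φ/∂t = -8*s*t - 8
∇φ = (-4*t^2, -8*s*t - 8)
At (-3, -1): (-4, -32).

(-4, -32)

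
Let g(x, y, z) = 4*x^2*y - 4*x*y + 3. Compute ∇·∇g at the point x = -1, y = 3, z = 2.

∂²g/∂x² = 8*y
∂²g/∂y² = 0
∂²g/∂z² = 0
∇²g = 8*y
At (-1, 3, 2): 24.

24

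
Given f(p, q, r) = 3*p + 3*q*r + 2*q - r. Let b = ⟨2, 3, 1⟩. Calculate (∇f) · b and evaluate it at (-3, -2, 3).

32

∂f/∂p = 3
∂f/∂q = 3*r + 2
∂f/∂r = 3*q - 1
∇f at (-3, -2, 3) = (3, 11, -7)
∇f · b = (3)(2) + (11)(3) + (-7)(1) = 32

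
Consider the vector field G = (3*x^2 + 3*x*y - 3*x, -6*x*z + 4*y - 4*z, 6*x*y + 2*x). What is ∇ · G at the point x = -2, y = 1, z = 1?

-8

∂G₁/∂x = 6*x + 3*y - 3
∂G₂/∂y = 4
∂G₃/∂z = 0
∇·G = 6*x + 3*y + 1
At (-2, 1, 1): -8.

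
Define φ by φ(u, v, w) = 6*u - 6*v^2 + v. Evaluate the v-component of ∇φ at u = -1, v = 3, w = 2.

-35

(∇φ)_2 = ∂φ/∂v = -12*v + 1
At (-1, 3, 2): -35.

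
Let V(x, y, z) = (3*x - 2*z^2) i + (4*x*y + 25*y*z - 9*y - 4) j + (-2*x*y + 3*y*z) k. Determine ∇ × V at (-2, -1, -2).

(∇×V)₁ = ∂V₃/∂y − ∂V₂/∂z = -2*x - 25*y + 3*z
(∇×V)₂ = ∂V₁/∂z − ∂V₃/∂x = 2*y - 4*z
(∇×V)₃ = ∂V₂/∂x − ∂V₁/∂y = 4*y
∇×V = (-2*x - 25*y + 3*z, 2*y - 4*z, 4*y)
At (-2, -1, -2): (23, 6, -4).

(23, 6, -4)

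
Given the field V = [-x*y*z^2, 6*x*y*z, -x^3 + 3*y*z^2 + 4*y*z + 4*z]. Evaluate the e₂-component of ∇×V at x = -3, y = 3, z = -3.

-27

(∇×V)_2 = ∂V₁/∂z − ∂V₃/∂x
= -2*x*y*z − (-3*x^2)
= 3*x^2 - 2*x*y*z
At (-3, 3, -3): -27.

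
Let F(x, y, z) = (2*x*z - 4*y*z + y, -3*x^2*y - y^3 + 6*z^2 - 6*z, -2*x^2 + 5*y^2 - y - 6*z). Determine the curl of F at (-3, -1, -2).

(∇×F)₁ = ∂F₃/∂y − ∂F₂/∂z = 10*y - 12*z + 5
(∇×F)₂ = ∂F₁/∂z − ∂F₃/∂x = 6*x - 4*y
(∇×F)₃ = ∂F₂/∂x − ∂F₁/∂y = -6*x*y + 4*z - 1
∇×F = (10*y - 12*z + 5, 6*x - 4*y, -6*x*y + 4*z - 1)
At (-3, -1, -2): (19, -14, -27).

(19, -14, -27)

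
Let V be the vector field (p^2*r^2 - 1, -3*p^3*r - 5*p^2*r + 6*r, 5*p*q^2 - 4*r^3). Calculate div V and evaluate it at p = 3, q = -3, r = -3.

-54

∂V₁/∂p = 2*p*r^2
∂V₂/∂q = 0
∂V₃/∂r = -12*r^2
∇·V = 2*p*r^2 - 12*r^2
At (3, -3, -3): -54.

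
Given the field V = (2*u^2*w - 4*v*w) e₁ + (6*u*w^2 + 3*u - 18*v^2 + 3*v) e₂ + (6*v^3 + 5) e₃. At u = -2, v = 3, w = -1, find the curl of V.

(∇×V)₁ = ∂V₃/∂v − ∂V₂/∂w = -12*u*w + 18*v^2
(∇×V)₂ = ∂V₁/∂w − ∂V₃/∂u = 2*u^2 - 4*v
(∇×V)₃ = ∂V₂/∂u − ∂V₁/∂v = 6*w^2 + 4*w + 3
∇×V = (-12*u*w + 18*v^2, 2*u^2 - 4*v, 6*w^2 + 4*w + 3)
At (-2, 3, -1): (138, -4, 5).

(138, -4, 5)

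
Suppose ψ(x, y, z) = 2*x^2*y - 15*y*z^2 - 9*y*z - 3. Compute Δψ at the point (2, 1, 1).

∂²ψ/∂x² = 4*y
∂²ψ/∂y² = 0
∂²ψ/∂z² = -30*y
∇²ψ = -26*y
At (2, 1, 1): -26.

-26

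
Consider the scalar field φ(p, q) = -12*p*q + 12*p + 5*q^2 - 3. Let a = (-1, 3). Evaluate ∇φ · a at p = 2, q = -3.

∂φ/∂p = -12*q + 12
∂φ/∂q = -12*p + 10*q
∇φ at (2, -3) = (48, -54)
∇φ · a = (48)(-1) + (-54)(3) = -210

-210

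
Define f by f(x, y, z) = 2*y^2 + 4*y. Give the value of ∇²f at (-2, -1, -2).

4

∂²f/∂x² = 0
∂²f/∂y² = 4
∂²f/∂z² = 0
∇²f = 4
At (-2, -1, -2): 4.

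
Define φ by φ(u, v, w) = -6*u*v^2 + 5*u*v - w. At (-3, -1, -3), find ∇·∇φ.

∂²φ/∂u² = 0
∂²φ/∂v² = -12*u
∂²φ/∂w² = 0
∇²φ = -12*u
At (-3, -1, -3): 36.

36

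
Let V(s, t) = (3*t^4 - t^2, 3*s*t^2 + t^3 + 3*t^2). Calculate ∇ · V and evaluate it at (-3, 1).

∂V₁/∂s = 0
∂V₂/∂t = 6*s*t + 3*t^2 + 6*t
∇·V = 6*s*t + 3*t^2 + 6*t
At (-3, 1): -9.

-9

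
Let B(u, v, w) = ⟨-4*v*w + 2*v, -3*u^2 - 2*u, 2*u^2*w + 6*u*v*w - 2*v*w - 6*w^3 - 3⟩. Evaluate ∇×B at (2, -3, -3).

(∇×B)₁ = ∂B₃/∂v − ∂B₂/∂w = 6*u*w - 2*w
(∇×B)₂ = ∂B₁/∂w − ∂B₃/∂u = -4*u*w - 6*v*w - 4*v
(∇×B)₃ = ∂B₂/∂u − ∂B₁/∂v = -6*u + 4*w - 4
∇×B = (6*u*w - 2*w, -4*u*w - 6*v*w - 4*v, -6*u + 4*w - 4)
At (2, -3, -3): (-30, -18, -28).

(-30, -18, -28)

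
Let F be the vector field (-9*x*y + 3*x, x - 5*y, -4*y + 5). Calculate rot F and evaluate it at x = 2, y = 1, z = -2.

(∇×F)₁ = ∂F₃/∂y − ∂F₂/∂z = -4
(∇×F)₂ = ∂F₁/∂z − ∂F₃/∂x = 0
(∇×F)₃ = ∂F₂/∂x − ∂F₁/∂y = 9*x + 1
∇×F = (-4, 0, 9*x + 1)
At (2, 1, -2): (-4, 0, 19).

(-4, 0, 19)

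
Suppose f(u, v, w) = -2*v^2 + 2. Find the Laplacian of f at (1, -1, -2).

∂²f/∂u² = 0
∂²f/∂v² = -4
∂²f/∂w² = 0
∇²f = -4
At (1, -1, -2): -4.

-4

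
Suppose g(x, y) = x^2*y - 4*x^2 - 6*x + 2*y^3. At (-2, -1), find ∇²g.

∂²g/∂x² = 2*(y - 4)
∂²g/∂y² = 12*y
∇²g = 14*y - 8
At (-2, -1): -22.

-22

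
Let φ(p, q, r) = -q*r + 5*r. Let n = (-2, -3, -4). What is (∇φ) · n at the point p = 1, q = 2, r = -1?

∂φ/∂p = 0
∂φ/∂q = -r
∂φ/∂r = -q + 5
∇φ at (1, 2, -1) = (0, 1, 3)
∇φ · n = (0)(-2) + (1)(-3) + (3)(-4) = -15

-15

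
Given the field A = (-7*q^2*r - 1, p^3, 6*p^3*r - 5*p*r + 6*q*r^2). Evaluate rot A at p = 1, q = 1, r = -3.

(∇×A)₁ = ∂A₃/∂q − ∂A₂/∂r = 6*r^2
(∇×A)₂ = ∂A₁/∂r − ∂A₃/∂p = -18*p^2*r - 7*q^2 + 5*r
(∇×A)₃ = ∂A₂/∂p − ∂A₁/∂q = 3*p^2 + 14*q*r
∇×A = (6*r^2, -18*p^2*r - 7*q^2 + 5*r, 3*p^2 + 14*q*r)
At (1, 1, -3): (54, 32, -39).

(54, 32, -39)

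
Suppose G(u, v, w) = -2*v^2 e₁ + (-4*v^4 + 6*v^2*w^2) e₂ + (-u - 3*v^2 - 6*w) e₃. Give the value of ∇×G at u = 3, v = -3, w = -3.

(342, 1, -12)

(∇×G)₁ = ∂G₃/∂v − ∂G₂/∂w = -12*v^2*w - 6*v
(∇×G)₂ = ∂G₁/∂w − ∂G₃/∂u = 1
(∇×G)₃ = ∂G₂/∂u − ∂G₁/∂v = 4*v
∇×G = (-12*v^2*w - 6*v, 1, 4*v)
At (3, -3, -3): (342, 1, -12).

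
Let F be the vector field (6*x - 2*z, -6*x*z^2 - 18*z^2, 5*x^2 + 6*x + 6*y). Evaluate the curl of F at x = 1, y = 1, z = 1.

(54, -18, -6)

(∇×F)₁ = ∂F₃/∂y − ∂F₂/∂z = 12*x*z + 36*z + 6
(∇×F)₂ = ∂F₁/∂z − ∂F₃/∂x = -10*x - 8
(∇×F)₃ = ∂F₂/∂x − ∂F₁/∂y = -6*z^2
∇×F = (12*x*z + 36*z + 6, -10*x - 8, -6*z^2)
At (1, 1, 1): (54, -18, -6).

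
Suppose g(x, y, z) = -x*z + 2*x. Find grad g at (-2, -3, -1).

(3, 0, 2)

∂g/∂x = -z + 2
∂g/∂y = 0
∂g/∂z = -x
∇g = (-z + 2, 0, -x)
At (-2, -3, -1): (3, 0, 2).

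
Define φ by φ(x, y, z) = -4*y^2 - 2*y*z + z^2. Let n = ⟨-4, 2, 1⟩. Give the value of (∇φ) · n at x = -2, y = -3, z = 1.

∂φ/∂x = 0
∂φ/∂y = -8*y - 2*z
∂φ/∂z = -2*y + 2*z
∇φ at (-2, -3, 1) = (0, 22, 8)
∇φ · n = (0)(-4) + (22)(2) + (8)(1) = 52

52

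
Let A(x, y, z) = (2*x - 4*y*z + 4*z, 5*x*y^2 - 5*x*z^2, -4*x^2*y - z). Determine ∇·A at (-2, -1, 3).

∂A₁/∂x = 2
∂A₂/∂y = 10*x*y
∂A₃/∂z = -1
∇·A = 10*x*y + 1
At (-2, -1, 3): 21.

21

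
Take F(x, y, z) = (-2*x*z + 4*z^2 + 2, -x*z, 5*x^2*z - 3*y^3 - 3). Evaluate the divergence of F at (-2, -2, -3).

26

∂F₁/∂x = -2*z
∂F₂/∂y = 0
∂F₃/∂z = 5*x^2
∇·F = 5*x^2 - 2*z
At (-2, -2, -3): 26.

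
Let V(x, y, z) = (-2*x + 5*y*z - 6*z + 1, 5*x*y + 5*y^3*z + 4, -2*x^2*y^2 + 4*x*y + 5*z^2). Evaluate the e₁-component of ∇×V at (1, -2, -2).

(∇×V)_1 = ∂V₃/∂y − ∂V₂/∂z
= -4*x^2*y + 4*x − (5*y^3)
= -4*x^2*y + 4*x - 5*y^3
At (1, -2, -2): 52.

52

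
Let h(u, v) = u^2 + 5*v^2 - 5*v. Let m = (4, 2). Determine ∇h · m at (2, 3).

66

∂h/∂u = 2*u
∂h/∂v = 10*v - 5
∇h at (2, 3) = (4, 25)
∇h · m = (4)(4) + (25)(2) = 66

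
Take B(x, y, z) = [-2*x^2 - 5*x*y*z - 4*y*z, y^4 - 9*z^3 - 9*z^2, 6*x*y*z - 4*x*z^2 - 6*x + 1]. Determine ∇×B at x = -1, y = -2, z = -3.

(207, 4, 3)

(∇×B)₁ = ∂B₃/∂y − ∂B₂/∂z = 6*x*z + 27*z^2 + 18*z
(∇×B)₂ = ∂B₁/∂z − ∂B₃/∂x = -5*x*y - 6*y*z - 4*y + 4*z^2 + 6
(∇×B)₃ = ∂B₂/∂x − ∂B₁/∂y = 5*x*z + 4*z
∇×B = (6*x*z + 27*z^2 + 18*z, -5*x*y - 6*y*z - 4*y + 4*z^2 + 6, 5*x*z + 4*z)
At (-1, -2, -3): (207, 4, 3).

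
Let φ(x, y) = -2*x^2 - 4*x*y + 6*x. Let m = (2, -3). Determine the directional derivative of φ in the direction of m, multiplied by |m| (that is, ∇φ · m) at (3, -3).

∂φ/∂x = -4*x - 4*y + 6
∂φ/∂y = -4*x
∇φ at (3, -3) = (6, -12)
∇φ · m = (6)(2) + (-12)(-3) = 48

48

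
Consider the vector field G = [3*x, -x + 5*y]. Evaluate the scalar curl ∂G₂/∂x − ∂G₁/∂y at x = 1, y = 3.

∂G₂/∂x = -1
∂G₁/∂y = 0
Scalar curl = -1
At (1, 3): -1.

-1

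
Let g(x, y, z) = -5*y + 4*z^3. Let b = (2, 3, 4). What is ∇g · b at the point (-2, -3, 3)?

417

∂g/∂x = 0
∂g/∂y = -5
∂g/∂z = 12*z^2
∇g at (-2, -3, 3) = (0, -5, 108)
∇g · b = (0)(2) + (-5)(3) + (108)(4) = 417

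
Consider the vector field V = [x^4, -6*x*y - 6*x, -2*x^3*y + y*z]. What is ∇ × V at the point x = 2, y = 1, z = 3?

(∇×V)₁ = ∂V₃/∂y − ∂V₂/∂z = -2*x^3 + z
(∇×V)₂ = ∂V₁/∂z − ∂V₃/∂x = 6*x^2*y
(∇×V)₃ = ∂V₂/∂x − ∂V₁/∂y = -6*y - 6
∇×V = (-2*x^3 + z, 6*x^2*y, -6*y - 6)
At (2, 1, 3): (-13, 24, -12).

(-13, 24, -12)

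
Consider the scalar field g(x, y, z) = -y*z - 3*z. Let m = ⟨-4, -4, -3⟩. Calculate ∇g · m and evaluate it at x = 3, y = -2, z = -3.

-9

∂g/∂x = 0
∂g/∂y = -z
∂g/∂z = -y - 3
∇g at (3, -2, -3) = (0, 3, -1)
∇g · m = (0)(-4) + (3)(-4) + (-1)(-3) = -9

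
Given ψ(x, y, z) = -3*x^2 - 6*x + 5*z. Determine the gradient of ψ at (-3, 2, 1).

∂ψ/∂x = -6*x - 6
∂ψ/∂y = 0
∂ψ/∂z = 5
∇ψ = (-6*x - 6, 0, 5)
At (-3, 2, 1): (12, 0, 5).

(12, 0, 5)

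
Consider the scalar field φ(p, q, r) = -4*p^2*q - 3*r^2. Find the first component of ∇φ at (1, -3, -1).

24

(∇φ)_1 = ∂φ/∂p = -8*p*q
At (1, -3, -1): 24.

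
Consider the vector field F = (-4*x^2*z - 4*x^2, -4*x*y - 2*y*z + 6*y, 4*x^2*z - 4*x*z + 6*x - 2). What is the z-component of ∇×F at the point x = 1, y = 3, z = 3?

-12

(∇×F)_3 = ∂F₂/∂x − ∂F₁/∂y
= -4*y − (0)
= -4*y
At (1, 3, 3): -12.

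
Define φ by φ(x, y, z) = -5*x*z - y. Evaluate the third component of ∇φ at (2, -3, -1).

(∇φ)_3 = ∂φ/∂z = -5*x
At (2, -3, -1): -10.

-10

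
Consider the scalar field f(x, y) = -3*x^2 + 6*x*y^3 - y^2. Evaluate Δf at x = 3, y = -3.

∂²f/∂x² = -6
∂²f/∂y² = 2*(18*x*y - 1)
∇²f = 36*x*y - 8
At (3, -3): -332.

-332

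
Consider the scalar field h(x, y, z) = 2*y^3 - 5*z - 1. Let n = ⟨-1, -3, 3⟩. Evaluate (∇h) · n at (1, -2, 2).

∂h/∂x = 0
∂h/∂y = 6*y^2
∂h/∂z = -5
∇h at (1, -2, 2) = (0, 24, -5)
∇h · n = (0)(-1) + (24)(-3) + (-5)(3) = -87

-87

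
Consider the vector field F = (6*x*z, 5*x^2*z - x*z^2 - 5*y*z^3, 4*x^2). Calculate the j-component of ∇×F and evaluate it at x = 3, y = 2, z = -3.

-6

(∇×F)_2 = ∂F₁/∂z − ∂F₃/∂x
= 6*x − (8*x)
= -2*x
At (3, 2, -3): -6.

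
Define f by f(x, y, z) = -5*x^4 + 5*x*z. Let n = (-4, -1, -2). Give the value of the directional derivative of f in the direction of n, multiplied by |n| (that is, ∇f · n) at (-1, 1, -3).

-10

∂f/∂x = -20*x^3 + 5*z
∂f/∂y = 0
∂f/∂z = 5*x
∇f at (-1, 1, -3) = (5, 0, -5)
∇f · n = (5)(-4) + (0)(-1) + (-5)(-2) = -10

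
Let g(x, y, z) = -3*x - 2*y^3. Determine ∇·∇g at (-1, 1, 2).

-12

∂²g/∂x² = 0
∂²g/∂y² = -12*y
∂²g/∂z² = 0
∇²g = -12*y
At (-1, 1, 2): -12.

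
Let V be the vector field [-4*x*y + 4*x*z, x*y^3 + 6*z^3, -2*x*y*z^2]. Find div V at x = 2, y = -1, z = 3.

∂V₁/∂x = -4*y + 4*z
∂V₂/∂y = 3*x*y^2
∂V₃/∂z = -4*x*y*z
∇·V = 3*x*y^2 - 4*x*y*z - 4*y + 4*z
At (2, -1, 3): 46.

46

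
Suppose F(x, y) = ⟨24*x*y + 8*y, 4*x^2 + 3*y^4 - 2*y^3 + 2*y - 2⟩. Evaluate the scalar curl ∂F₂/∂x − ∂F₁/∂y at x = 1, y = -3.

∂F₂/∂x = 8*x
∂F₁/∂y = 24*x + 8
Scalar curl = -16*x - 8
At (1, -3): -24.

-24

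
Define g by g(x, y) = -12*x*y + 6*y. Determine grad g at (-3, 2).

∂g/∂x = -12*y
∂g/∂y = -12*x + 6
∇g = (-12*y, -12*x + 6)
At (-3, 2): (-24, 42).

(-24, 42)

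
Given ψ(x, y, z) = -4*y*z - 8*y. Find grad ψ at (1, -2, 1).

∂ψ/∂x = 0
∂ψ/∂y = -4*z - 8
∂ψ/∂z = -4*y
∇ψ = (0, -4*z - 8, -4*y)
At (1, -2, 1): (0, -12, 8).

(0, -12, 8)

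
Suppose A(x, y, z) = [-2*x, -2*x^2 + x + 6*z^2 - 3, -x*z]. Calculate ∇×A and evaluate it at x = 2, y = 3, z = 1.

(∇×A)₁ = ∂A₃/∂y − ∂A₂/∂z = -12*z
(∇×A)₂ = ∂A₁/∂z − ∂A₃/∂x = z
(∇×A)₃ = ∂A₂/∂x − ∂A₁/∂y = -4*x + 1
∇×A = (-12*z, z, -4*x + 1)
At (2, 3, 1): (-12, 1, -7).

(-12, 1, -7)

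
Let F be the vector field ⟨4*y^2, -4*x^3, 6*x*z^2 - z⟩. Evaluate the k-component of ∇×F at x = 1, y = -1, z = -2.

(∇×F)_3 = ∂F₂/∂x − ∂F₁/∂y
= -12*x^2 − (8*y)
= -12*x^2 - 8*y
At (1, -1, -2): -4.

-4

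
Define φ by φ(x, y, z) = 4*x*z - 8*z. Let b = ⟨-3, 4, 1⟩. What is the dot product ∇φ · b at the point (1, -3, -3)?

32

∂φ/∂x = 4*z
∂φ/∂y = 0
∂φ/∂z = 4*x - 8
∇φ at (1, -3, -3) = (-12, 0, -4)
∇φ · b = (-12)(-3) + (0)(4) + (-4)(1) = 32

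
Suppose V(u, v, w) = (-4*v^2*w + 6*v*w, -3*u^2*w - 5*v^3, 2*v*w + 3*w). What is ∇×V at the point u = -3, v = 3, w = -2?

(23, -18, -72)

(∇×V)₁ = ∂V₃/∂v − ∂V₂/∂w = 3*u^2 + 2*w
(∇×V)₂ = ∂V₁/∂w − ∂V₃/∂u = -4*v^2 + 6*v
(∇×V)₃ = ∂V₂/∂u − ∂V₁/∂v = -6*u*w + 8*v*w - 6*w
∇×V = (3*u^2 + 2*w, -4*v^2 + 6*v, -6*u*w + 8*v*w - 6*w)
At (-3, 3, -2): (23, -18, -72).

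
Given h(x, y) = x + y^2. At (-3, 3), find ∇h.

(1, 6)

∂h/∂x = 1
∂h/∂y = 2*y
∇h = (1, 2*y)
At (-3, 3): (1, 6).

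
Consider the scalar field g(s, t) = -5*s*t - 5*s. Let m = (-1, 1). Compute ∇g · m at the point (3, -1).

-15

∂g/∂s = -5*t - 5
∂g/∂t = -5*s
∇g at (3, -1) = (0, -15)
∇g · m = (0)(-1) + (-15)(1) = -15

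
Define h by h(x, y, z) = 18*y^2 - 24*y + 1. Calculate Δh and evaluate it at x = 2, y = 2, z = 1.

36

∂²h/∂x² = 0
∂²h/∂y² = 36
∂²h/∂z² = 0
∇²h = 36
At (2, 2, 1): 36.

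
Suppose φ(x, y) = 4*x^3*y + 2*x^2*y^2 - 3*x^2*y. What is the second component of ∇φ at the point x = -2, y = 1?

-28

(∇φ)_2 = ∂φ/∂y = 4*x^3 + 4*x^2*y - 3*x^2
At (-2, 1): -28.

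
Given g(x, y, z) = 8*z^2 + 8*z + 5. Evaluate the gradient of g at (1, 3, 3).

(0, 0, 56)

∂g/∂x = 0
∂g/∂y = 0
∂g/∂z = 16*z + 8
∇g = (0, 0, 16*z + 8)
At (1, 3, 3): (0, 0, 56).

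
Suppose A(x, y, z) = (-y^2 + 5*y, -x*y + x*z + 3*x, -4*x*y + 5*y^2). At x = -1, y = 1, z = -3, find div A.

∂A₁/∂x = 0
∂A₂/∂y = -x
∂A₃/∂z = 0
∇·A = -x
At (-1, 1, -3): 1.

1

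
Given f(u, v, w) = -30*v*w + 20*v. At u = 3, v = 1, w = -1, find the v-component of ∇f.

(∇f)_2 = ∂f/∂v = -30*w + 20
At (3, 1, -1): 50.

50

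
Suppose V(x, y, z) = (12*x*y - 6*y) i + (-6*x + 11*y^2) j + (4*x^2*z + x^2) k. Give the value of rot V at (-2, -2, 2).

(0, 36, 24)

(∇×V)₁ = ∂V₃/∂y − ∂V₂/∂z = 0
(∇×V)₂ = ∂V₁/∂z − ∂V₃/∂x = -8*x*z - 2*x
(∇×V)₃ = ∂V₂/∂x − ∂V₁/∂y = -12*x
∇×V = (0, -8*x*z - 2*x, -12*x)
At (-2, -2, 2): (0, 36, 24).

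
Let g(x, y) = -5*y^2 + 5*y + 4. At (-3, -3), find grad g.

∂g/∂x = 0
∂g/∂y = -10*y + 5
∇g = (0, -10*y + 5)
At (-3, -3): (0, 35).

(0, 35)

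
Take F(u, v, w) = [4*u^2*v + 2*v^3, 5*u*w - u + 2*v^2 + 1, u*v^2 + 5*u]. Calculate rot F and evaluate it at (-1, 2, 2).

(1, -9, -19)

(∇×F)₁ = ∂F₃/∂v − ∂F₂/∂w = 2*u*v - 5*u
(∇×F)₂ = ∂F₁/∂w − ∂F₃/∂u = -v^2 - 5
(∇×F)₃ = ∂F₂/∂u − ∂F₁/∂v = -4*u^2 - 6*v^2 + 5*w - 1
∇×F = (2*u*v - 5*u, -v^2 - 5, -4*u^2 - 6*v^2 + 5*w - 1)
At (-1, 2, 2): (1, -9, -19).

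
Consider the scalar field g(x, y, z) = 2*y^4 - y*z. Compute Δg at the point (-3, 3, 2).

∂²g/∂x² = 0
∂²g/∂y² = 24*y^2
∂²g/∂z² = 0
∇²g = 24*y^2
At (-3, 3, 2): 216.

216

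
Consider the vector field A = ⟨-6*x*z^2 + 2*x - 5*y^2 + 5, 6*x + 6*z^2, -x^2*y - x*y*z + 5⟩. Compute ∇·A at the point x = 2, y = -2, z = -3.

∂A₁/∂x = -6*z^2 + 2
∂A₂/∂y = 0
∂A₃/∂z = -x*y
∇·A = -x*y - 6*z^2 + 2
At (2, -2, -3): -48.

-48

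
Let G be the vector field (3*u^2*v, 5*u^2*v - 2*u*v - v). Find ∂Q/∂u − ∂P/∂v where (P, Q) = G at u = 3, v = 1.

∂G₂/∂u = 10*u*v - 2*v
∂G₁/∂v = 3*u^2
Scalar curl = -3*u^2 + 10*u*v - 2*v
At (3, 1): 1.

1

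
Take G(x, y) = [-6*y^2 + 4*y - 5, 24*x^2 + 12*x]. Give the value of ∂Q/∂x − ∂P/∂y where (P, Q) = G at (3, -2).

∂G₂/∂x = 48*x + 12
∂G₁/∂y = -12*y + 4
Scalar curl = 48*x + 12*y + 8
At (3, -2): 128.

128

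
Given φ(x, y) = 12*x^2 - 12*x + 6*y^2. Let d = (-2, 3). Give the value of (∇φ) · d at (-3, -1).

∂φ/∂x = 24*x - 12
∂φ/∂y = 12*y
∇φ at (-3, -1) = (-84, -12)
∇φ · d = (-84)(-2) + (-12)(3) = 132

132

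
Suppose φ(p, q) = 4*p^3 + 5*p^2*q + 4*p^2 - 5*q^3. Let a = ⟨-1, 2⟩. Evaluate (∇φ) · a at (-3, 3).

∂φ/∂p = 12*p^2 + 10*p*q + 8*p
∂φ/∂q = 5*p^2 - 15*q^2
∇φ at (-3, 3) = (-6, -90)
∇φ · a = (-6)(-1) + (-90)(2) = -174

-174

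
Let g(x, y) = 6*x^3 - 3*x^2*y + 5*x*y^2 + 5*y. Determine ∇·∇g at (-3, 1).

∂²g/∂x² = 6*(6*x - y)
∂²g/∂y² = 10*x
∇²g = 46*x - 6*y
At (-3, 1): -144.

-144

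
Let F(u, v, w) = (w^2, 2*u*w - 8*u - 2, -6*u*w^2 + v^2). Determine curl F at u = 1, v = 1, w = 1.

(0, 8, -6)

(∇×F)₁ = ∂F₃/∂v − ∂F₂/∂w = -2*u + 2*v
(∇×F)₂ = ∂F₁/∂w − ∂F₃/∂u = 6*w^2 + 2*w
(∇×F)₃ = ∂F₂/∂u − ∂F₁/∂v = 2*w - 8
∇×F = (-2*u + 2*v, 6*w^2 + 2*w, 2*w - 8)
At (1, 1, 1): (0, 8, -6).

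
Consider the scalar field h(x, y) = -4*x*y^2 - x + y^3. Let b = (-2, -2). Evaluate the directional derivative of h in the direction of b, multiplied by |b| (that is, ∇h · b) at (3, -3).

-124

∂h/∂x = -4*y^2 - 1
∂h/∂y = -8*x*y + 3*y^2
∇h at (3, -3) = (-37, 99)
∇h · b = (-37)(-2) + (99)(-2) = -124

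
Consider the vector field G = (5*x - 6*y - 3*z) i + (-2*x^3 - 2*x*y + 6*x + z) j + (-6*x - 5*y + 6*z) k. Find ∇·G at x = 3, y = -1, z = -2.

5

∂G₁/∂x = 5
∂G₂/∂y = -2*x
∂G₃/∂z = 6
∇·G = -2*x + 11
At (3, -1, -2): 5.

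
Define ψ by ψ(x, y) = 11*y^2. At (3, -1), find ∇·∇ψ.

∂²ψ/∂x² = 0
∂²ψ/∂y² = 22
∇²ψ = 22
At (3, -1): 22.

22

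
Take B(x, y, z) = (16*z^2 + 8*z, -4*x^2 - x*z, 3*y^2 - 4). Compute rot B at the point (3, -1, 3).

(-3, 104, -27)

(∇×B)₁ = ∂B₃/∂y − ∂B₂/∂z = x + 6*y
(∇×B)₂ = ∂B₁/∂z − ∂B₃/∂x = 32*z + 8
(∇×B)₃ = ∂B₂/∂x − ∂B₁/∂y = -8*x - z
∇×B = (x + 6*y, 32*z + 8, -8*x - z)
At (3, -1, 3): (-3, 104, -27).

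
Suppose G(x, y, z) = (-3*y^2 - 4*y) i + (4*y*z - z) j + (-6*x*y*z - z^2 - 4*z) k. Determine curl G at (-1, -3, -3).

(∇×G)₁ = ∂G₃/∂y − ∂G₂/∂z = -6*x*z - 4*y + 1
(∇×G)₂ = ∂G₁/∂z − ∂G₃/∂x = 6*y*z
(∇×G)₃ = ∂G₂/∂x − ∂G₁/∂y = 6*y + 4
∇×G = (-6*x*z - 4*y + 1, 6*y*z, 6*y + 4)
At (-1, -3, -3): (-5, 54, -14).

(-5, 54, -14)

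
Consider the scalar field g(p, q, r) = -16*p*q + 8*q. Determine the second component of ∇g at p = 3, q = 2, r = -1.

-40

(∇g)_2 = ∂g/∂q = -16*p + 8
At (3, 2, -1): -40.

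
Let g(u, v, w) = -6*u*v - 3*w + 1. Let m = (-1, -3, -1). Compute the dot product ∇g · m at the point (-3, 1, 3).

∂g/∂u = -6*v
∂g/∂v = -6*u
∂g/∂w = -3
∇g at (-3, 1, 3) = (-6, 18, -3)
∇g · m = (-6)(-1) + (18)(-3) + (-3)(-1) = -45

-45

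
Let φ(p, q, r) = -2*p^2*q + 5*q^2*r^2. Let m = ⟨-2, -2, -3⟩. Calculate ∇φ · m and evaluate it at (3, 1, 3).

-210

∂φ/∂p = -4*p*q
∂φ/∂q = -2*p^2 + 10*q*r^2
∂φ/∂r = 10*q^2*r
∇φ at (3, 1, 3) = (-12, 72, 30)
∇φ · m = (-12)(-2) + (72)(-2) + (30)(-3) = -210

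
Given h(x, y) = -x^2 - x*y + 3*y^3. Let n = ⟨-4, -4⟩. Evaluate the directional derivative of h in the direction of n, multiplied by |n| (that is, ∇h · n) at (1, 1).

-20

∂h/∂x = -2*x - y
∂h/∂y = -x + 9*y^2
∇h at (1, 1) = (-3, 8)
∇h · n = (-3)(-4) + (8)(-4) = -20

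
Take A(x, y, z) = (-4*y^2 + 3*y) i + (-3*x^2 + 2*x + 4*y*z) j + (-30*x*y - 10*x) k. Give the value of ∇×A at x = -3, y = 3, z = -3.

(78, 100, 41)

(∇×A)₁ = ∂A₃/∂y − ∂A₂/∂z = -30*x - 4*y
(∇×A)₂ = ∂A₁/∂z − ∂A₃/∂x = 30*y + 10
(∇×A)₃ = ∂A₂/∂x − ∂A₁/∂y = -6*x + 8*y - 1
∇×A = (-30*x - 4*y, 30*y + 10, -6*x + 8*y - 1)
At (-3, 3, -3): (78, 100, 41).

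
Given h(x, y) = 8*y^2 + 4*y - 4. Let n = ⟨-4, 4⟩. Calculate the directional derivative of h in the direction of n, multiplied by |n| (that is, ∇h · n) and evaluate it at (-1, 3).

208

∂h/∂x = 0
∂h/∂y = 16*y + 4
∇h at (-1, 3) = (0, 52)
∇h · n = (0)(-4) + (52)(4) = 208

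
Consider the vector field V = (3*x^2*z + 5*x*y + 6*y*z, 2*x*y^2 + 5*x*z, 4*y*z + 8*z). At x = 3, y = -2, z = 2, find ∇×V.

(-7, 15, -9)

(∇×V)₁ = ∂V₃/∂y − ∂V₂/∂z = -5*x + 4*z
(∇×V)₂ = ∂V₁/∂z − ∂V₃/∂x = 3*x^2 + 6*y
(∇×V)₃ = ∂V₂/∂x − ∂V₁/∂y = -5*x + 2*y^2 - z
∇×V = (-5*x + 4*z, 3*x^2 + 6*y, -5*x + 2*y^2 - z)
At (3, -2, 2): (-7, 15, -9).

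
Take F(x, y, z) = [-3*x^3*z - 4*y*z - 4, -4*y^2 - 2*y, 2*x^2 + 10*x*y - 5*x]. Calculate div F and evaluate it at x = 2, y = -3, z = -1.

58

∂F₁/∂x = -9*x^2*z
∂F₂/∂y = -8*y - 2
∂F₃/∂z = 0
∇·F = -9*x^2*z - 8*y - 2
At (2, -3, -1): 58.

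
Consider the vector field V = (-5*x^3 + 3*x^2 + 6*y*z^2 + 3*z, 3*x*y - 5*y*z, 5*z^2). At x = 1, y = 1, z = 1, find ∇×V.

(5, 15, -3)

(∇×V)₁ = ∂V₃/∂y − ∂V₂/∂z = 5*y
(∇×V)₂ = ∂V₁/∂z − ∂V₃/∂x = 12*y*z + 3
(∇×V)₃ = ∂V₂/∂x − ∂V₁/∂y = 3*y - 6*z^2
∇×V = (5*y, 12*y*z + 3, 3*y - 6*z^2)
At (1, 1, 1): (5, 15, -3).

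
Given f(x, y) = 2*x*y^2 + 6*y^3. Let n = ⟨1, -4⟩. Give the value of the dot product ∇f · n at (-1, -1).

∂f/∂x = 2*y^2
∂f/∂y = 4*x*y + 18*y^2
∇f at (-1, -1) = (2, 22)
∇f · n = (2)(1) + (22)(-4) = -86

-86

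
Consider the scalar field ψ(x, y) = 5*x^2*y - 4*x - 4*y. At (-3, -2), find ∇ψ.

∂ψ/∂x = 10*x*y - 4
∂ψ/∂y = 5*x^2 - 4
∇ψ = (10*x*y - 4, 5*x^2 - 4)
At (-3, -2): (56, 41).

(56, 41)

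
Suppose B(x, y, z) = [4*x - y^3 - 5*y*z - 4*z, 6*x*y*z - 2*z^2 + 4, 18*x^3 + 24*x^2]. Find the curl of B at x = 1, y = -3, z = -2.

(10, -91, 53)

(∇×B)₁ = ∂B₃/∂y − ∂B₂/∂z = -6*x*y + 4*z
(∇×B)₂ = ∂B₁/∂z − ∂B₃/∂x = -54*x^2 - 48*x - 5*y - 4
(∇×B)₃ = ∂B₂/∂x − ∂B₁/∂y = 3*y^2 + 6*y*z + 5*z
∇×B = (-6*x*y + 4*z, -54*x^2 - 48*x - 5*y - 4, 3*y^2 + 6*y*z + 5*z)
At (1, -3, -2): (10, -91, 53).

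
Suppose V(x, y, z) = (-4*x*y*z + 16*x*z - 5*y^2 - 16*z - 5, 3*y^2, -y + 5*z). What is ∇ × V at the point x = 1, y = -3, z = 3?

(∇×V)₁ = ∂V₃/∂y − ∂V₂/∂z = -1
(∇×V)₂ = ∂V₁/∂z − ∂V₃/∂x = -4*x*y + 16*x - 16
(∇×V)₃ = ∂V₂/∂x − ∂V₁/∂y = 4*x*z + 10*y
∇×V = (-1, -4*x*y + 16*x - 16, 4*x*z + 10*y)
At (1, -3, 3): (-1, 12, -18).

(-1, 12, -18)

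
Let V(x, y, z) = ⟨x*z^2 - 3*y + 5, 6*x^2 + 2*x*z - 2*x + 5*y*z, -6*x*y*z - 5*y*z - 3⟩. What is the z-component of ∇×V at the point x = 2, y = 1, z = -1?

23

(∇×V)_3 = ∂V₂/∂x − ∂V₁/∂y
= 12*x + 2*z - 2 − (-3)
= 12*x + 2*z + 1
At (2, 1, -1): 23.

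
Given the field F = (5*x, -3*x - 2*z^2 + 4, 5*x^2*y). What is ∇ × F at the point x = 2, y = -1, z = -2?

(∇×F)₁ = ∂F₃/∂y − ∂F₂/∂z = 5*x^2 + 4*z
(∇×F)₂ = ∂F₁/∂z − ∂F₃/∂x = -10*x*y
(∇×F)₃ = ∂F₂/∂x − ∂F₁/∂y = -3
∇×F = (5*x^2 + 4*z, -10*x*y, -3)
At (2, -1, -2): (12, 20, -3).

(12, 20, -3)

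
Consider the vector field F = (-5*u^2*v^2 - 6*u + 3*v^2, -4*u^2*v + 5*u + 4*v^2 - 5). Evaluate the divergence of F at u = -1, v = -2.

14

∂F₁/∂u = -10*u*v^2 - 6
∂F₂/∂v = -4*u^2 + 8*v
∇·F = -4*u^2 - 10*u*v^2 + 8*v - 6
At (-1, -2): 14.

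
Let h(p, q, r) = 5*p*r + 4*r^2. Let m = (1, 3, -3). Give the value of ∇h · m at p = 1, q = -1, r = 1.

∂h/∂p = 5*r
∂h/∂q = 0
∂h/∂r = 5*p + 8*r
∇h at (1, -1, 1) = (5, 0, 13)
∇h · m = (5)(1) + (0)(3) + (13)(-3) = -34

-34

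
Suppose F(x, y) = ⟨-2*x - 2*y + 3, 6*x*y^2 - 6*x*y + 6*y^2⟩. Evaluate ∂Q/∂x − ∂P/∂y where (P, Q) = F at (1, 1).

2

∂F₂/∂x = 6*y^2 - 6*y
∂F₁/∂y = -2
Scalar curl = 6*y^2 - 6*y + 2
At (1, 1): 2.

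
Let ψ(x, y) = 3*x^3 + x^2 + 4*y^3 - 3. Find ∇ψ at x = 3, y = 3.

(87, 108)

∂ψ/∂x = 9*x^2 + 2*x
∂ψ/∂y = 12*y^2
∇ψ = (9*x^2 + 2*x, 12*y^2)
At (3, 3): (87, 108).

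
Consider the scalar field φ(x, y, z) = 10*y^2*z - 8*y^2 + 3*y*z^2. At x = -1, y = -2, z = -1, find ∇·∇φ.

∂²φ/∂x² = 0
∂²φ/∂y² = 4*(5*z - 4)
∂²φ/∂z² = 6*y
∇²φ = 6*y + 20*z - 16
At (-1, -2, -1): -48.

-48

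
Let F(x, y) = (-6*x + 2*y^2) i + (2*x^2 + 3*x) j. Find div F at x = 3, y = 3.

∂F₁/∂x = -6
∂F₂/∂y = 0
∇·F = -6
At (3, 3): -6.

-6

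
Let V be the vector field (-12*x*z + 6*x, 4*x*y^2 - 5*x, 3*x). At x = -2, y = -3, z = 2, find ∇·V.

30

∂V₁/∂x = -12*z + 6
∂V₂/∂y = 8*x*y
∂V₃/∂z = 0
∇·V = 8*x*y - 12*z + 6
At (-2, -3, 2): 30.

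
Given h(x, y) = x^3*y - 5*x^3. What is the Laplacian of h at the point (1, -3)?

∂²h/∂x² = 6*x*(y - 5)
∂²h/∂y² = 0
∇²h = 6*x*y - 30*x
At (1, -3): -48.

-48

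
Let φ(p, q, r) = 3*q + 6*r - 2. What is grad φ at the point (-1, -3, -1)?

(0, 3, 6)

∂φ/∂p = 0
∂φ/∂q = 3
∂φ/∂r = 6
∇φ = (0, 3, 6)
At (-1, -3, -1): (0, 3, 6).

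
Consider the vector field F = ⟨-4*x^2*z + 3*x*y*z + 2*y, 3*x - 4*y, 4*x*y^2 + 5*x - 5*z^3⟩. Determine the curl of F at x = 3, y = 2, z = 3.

(48, -39, -26)

(∇×F)₁ = ∂F₃/∂y − ∂F₂/∂z = 8*x*y
(∇×F)₂ = ∂F₁/∂z − ∂F₃/∂x = -4*x^2 + 3*x*y - 4*y^2 - 5
(∇×F)₃ = ∂F₂/∂x − ∂F₁/∂y = -3*x*z + 1
∇×F = (8*x*y, -4*x^2 + 3*x*y - 4*y^2 - 5, -3*x*z + 1)
At (3, 2, 3): (48, -39, -26).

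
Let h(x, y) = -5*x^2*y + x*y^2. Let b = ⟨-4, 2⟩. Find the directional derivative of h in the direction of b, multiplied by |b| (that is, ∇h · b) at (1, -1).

∂h/∂x = -10*x*y + y^2
∂h/∂y = -5*x^2 + 2*x*y
∇h at (1, -1) = (11, -7)
∇h · b = (11)(-4) + (-7)(2) = -58

-58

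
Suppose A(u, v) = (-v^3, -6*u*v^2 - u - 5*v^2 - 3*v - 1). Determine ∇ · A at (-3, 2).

49

∂A₁/∂u = 0
∂A₂/∂v = -12*u*v - 10*v - 3
∇·A = -12*u*v - 10*v - 3
At (-3, 2): 49.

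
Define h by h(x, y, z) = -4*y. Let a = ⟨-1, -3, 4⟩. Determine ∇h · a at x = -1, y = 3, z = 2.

12

∂h/∂x = 0
∂h/∂y = -4
∂h/∂z = 0
∇h at (-1, 3, 2) = (0, -4, 0)
∇h · a = (0)(-1) + (-4)(-3) + (0)(4) = 12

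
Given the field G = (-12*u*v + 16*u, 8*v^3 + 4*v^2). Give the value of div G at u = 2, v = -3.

∂G₁/∂u = -12*v + 16
∂G₂/∂v = 24*v^2 + 8*v
∇·G = 24*v^2 - 4*v + 16
At (2, -3): 244.

244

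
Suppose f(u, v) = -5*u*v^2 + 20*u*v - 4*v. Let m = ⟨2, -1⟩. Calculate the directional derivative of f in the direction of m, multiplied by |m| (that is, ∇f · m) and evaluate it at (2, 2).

44

∂f/∂u = -5*v^2 + 20*v
∂f/∂v = -10*u*v + 20*u - 4
∇f at (2, 2) = (20, -4)
∇f · m = (20)(2) + (-4)(-1) = 44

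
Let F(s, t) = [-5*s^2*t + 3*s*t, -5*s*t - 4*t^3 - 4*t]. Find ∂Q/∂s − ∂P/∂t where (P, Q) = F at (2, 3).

-1

∂F₂/∂s = -5*t
∂F₁/∂t = -5*s^2 + 3*s
Scalar curl = 5*s^2 - 3*s - 5*t
At (2, 3): -1.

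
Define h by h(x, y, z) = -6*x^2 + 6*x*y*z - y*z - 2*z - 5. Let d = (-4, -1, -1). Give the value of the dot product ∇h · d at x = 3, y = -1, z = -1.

156

∂h/∂x = -12*x + 6*y*z
∂h/∂y = 6*x*z - z
∂h/∂z = 6*x*y - y - 2
∇h at (3, -1, -1) = (-30, -17, -19)
∇h · d = (-30)(-4) + (-17)(-1) + (-19)(-1) = 156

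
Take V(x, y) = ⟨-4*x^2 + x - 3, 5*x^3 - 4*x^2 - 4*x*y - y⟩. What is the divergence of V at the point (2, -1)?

-24

∂V₁/∂x = -8*x + 1
∂V₂/∂y = -4*x - 1
∇·V = -12*x
At (2, -1): -24.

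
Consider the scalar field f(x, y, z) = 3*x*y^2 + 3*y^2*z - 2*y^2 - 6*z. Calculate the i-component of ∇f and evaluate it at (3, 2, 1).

(∇f)_1 = ∂f/∂x = 3*y^2
At (3, 2, 1): 12.

12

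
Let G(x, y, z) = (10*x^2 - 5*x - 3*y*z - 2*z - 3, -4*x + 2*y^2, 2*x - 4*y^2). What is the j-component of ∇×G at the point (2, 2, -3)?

-10

(∇×G)_2 = ∂G₁/∂z − ∂G₃/∂x
= -3*y - 2 − (2)
= -3*y - 4
At (2, 2, -3): -10.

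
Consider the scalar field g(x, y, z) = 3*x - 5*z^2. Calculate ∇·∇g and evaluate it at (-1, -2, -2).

∂²g/∂x² = 0
∂²g/∂y² = 0
∂²g/∂z² = -10
∇²g = -10
At (-1, -2, -2): -10.

-10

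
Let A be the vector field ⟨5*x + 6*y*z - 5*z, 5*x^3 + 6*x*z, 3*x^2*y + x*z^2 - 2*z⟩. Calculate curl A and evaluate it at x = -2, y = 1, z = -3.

(24, 4, 60)

(∇×A)₁ = ∂A₃/∂y − ∂A₂/∂z = 3*x^2 - 6*x
(∇×A)₂ = ∂A₁/∂z − ∂A₃/∂x = -6*x*y + 6*y - z^2 - 5
(∇×A)₃ = ∂A₂/∂x − ∂A₁/∂y = 15*x^2
∇×A = (3*x^2 - 6*x, -6*x*y + 6*y - z^2 - 5, 15*x^2)
At (-2, 1, -3): (24, 4, 60).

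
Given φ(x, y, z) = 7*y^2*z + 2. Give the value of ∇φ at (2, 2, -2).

(0, -56, 28)

∂φ/∂x = 0
∂φ/∂y = 14*y*z
∂φ/∂z = 7*y^2
∇φ = (0, 14*y*z, 7*y^2)
At (2, 2, -2): (0, -56, 28).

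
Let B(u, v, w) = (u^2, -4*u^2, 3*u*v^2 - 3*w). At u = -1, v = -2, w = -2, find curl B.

(12, -12, 8)

(∇×B)₁ = ∂B₃/∂v − ∂B₂/∂w = 6*u*v
(∇×B)₂ = ∂B₁/∂w − ∂B₃/∂u = -3*v^2
(∇×B)₃ = ∂B₂/∂u − ∂B₁/∂v = -8*u
∇×B = (6*u*v, -3*v^2, -8*u)
At (-1, -2, -2): (12, -12, 8).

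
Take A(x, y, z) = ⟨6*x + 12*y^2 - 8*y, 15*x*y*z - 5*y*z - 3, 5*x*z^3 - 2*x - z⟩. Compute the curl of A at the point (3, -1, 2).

(40, -38, 2)

(∇×A)₁ = ∂A₃/∂y − ∂A₂/∂z = -15*x*y + 5*y
(∇×A)₂ = ∂A₁/∂z − ∂A₃/∂x = -5*z^3 + 2
(∇×A)₃ = ∂A₂/∂x − ∂A₁/∂y = 15*y*z - 24*y + 8
∇×A = (-15*x*y + 5*y, -5*z^3 + 2, 15*y*z - 24*y + 8)
At (3, -1, 2): (40, -38, 2).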